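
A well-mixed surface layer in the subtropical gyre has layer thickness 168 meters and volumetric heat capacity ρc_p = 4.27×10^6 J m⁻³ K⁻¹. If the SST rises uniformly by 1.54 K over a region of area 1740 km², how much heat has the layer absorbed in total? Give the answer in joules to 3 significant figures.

1.92×10^18 J

Areal heat capacity C = ρc_p × D = 4.27×10^6 × 168 = 7.17×10^8 J/(m^2 K).
Heat per unit area: q = C ΔT = 7.17×10^8 × 1.54 = 1.10×10^9 J/m².
Total heat: Q = q × A = 1.10×10^9 × (1740 × 10⁶ m²) = 1.92×10^18 J.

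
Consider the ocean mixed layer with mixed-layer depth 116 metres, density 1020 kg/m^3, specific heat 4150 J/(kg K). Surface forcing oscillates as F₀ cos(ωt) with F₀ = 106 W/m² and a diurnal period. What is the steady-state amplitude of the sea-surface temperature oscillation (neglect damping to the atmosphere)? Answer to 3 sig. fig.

0.00297 K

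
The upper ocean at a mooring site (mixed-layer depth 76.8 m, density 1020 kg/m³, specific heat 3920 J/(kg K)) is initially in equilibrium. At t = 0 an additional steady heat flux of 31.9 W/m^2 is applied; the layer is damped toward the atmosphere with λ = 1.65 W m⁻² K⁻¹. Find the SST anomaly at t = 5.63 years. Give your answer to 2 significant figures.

12 K

Areal heat capacity C = ρ c_p D = 1020 × 3920 × 76.8 = 3.07×10^8 J/(m^2 K).
τ = C / λ = 3.07×10^8 / 1.65 = 1.86×10^8 s.
Equilibrium anomaly ΔT_eq = F / λ = 31.9 / 1.65 = 19.3 K.
t = 5.63 years = 1.78×10^8 s, so t/τ = 0.955.
ΔT(t) = ΔT_eq (1 − e^(−t/τ)) = 19.3 × (1 − e^−0.955) = 11.9 K.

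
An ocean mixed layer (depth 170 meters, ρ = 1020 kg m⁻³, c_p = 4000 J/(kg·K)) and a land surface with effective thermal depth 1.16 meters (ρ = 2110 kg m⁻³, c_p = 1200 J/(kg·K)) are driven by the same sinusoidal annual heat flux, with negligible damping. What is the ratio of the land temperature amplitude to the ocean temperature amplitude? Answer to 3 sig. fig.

C_ocean = 1020 × 4000 × 170 = 6.94×10^8 J/(m²·K).
C_land = 2110 × 1200 × 1.16 = 2.94×10^6 J/(m²·K).
Undamped amplitude ∝ 1/C, so A_land/A_ocean = C_ocean/C_land = 236.

236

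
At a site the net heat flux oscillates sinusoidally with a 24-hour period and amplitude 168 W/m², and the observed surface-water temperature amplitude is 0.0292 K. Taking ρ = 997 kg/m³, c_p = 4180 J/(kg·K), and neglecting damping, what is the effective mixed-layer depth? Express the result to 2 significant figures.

19 m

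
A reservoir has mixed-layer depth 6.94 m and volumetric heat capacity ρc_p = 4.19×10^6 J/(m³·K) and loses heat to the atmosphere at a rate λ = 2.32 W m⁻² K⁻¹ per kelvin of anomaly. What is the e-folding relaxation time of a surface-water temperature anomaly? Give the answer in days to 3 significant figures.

145 days

Areal heat capacity C = ρc_p × D = 4.19×10^6 × 6.94 = 2.91×10^7 J m⁻² K⁻¹.
Relaxation time τ = C / λ = 2.91×10^7 / 2.32 = 1.25×10^7 s.
In days: 1.25×10^7 s / (86400 s/day) = 145 days.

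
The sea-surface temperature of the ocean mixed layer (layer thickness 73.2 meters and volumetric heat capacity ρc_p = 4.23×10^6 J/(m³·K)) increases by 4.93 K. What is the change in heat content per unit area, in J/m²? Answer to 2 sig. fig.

1.5×10^9

Areal heat capacity C = ρc_p × D = 4.23×10^6 × 73.2 = 3.10×10^8 J/(m^2 K).
ΔQ = C ΔT = 3.10×10^8 × 4.93 = 1.53×10^9 J/m².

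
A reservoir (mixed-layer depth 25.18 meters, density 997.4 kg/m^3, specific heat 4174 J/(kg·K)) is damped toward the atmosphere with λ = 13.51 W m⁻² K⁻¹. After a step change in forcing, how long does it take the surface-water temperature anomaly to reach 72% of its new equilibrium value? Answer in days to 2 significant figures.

110 days

Areal heat capacity C = ρ c_p D = 997.4 × 4174 × 25.18 = 1.05×10^8 J/(m^2 K).
τ = C / λ = 1.05×10^8 / 13.51 = 7.76×10^6 s.
Fraction reached: 1 − e^(−t/τ) = 0.72 ⇒ t = −τ ln(1 − 0.72) = τ × 1.27.
t = 9.88×10^6 s = 114 days.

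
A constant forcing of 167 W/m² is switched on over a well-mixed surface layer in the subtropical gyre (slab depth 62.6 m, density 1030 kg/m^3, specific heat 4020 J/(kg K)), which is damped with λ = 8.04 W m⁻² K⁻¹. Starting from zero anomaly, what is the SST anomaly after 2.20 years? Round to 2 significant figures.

18 K

Areal heat capacity C = ρ c_p D = 1030 × 4020 × 62.6 = 2.59×10^8 J/(m²·K).
τ = C / λ = 2.59×10^8 / 8.04 = 3.22×10^7 s.
Equilibrium anomaly ΔT_eq = F / λ = 167 / 8.04 = 20.8 K.
t = 2.20 years = 6.94×10^7 s, so t/τ = 2.15.
ΔT(t) = ΔT_eq (1 − e^(−t/τ)) = 20.8 × (1 − e^−2.15) = 18.4 K.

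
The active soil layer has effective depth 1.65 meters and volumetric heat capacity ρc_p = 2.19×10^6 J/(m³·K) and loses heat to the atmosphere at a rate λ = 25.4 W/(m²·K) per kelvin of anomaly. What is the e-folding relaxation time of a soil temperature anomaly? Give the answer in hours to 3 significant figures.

39.5 hours

Areal heat capacity C = ρc_p × D = 2.19×10^6 × 1.65 = 3.61×10^6 J m⁻² K⁻¹.
Relaxation time τ = C / λ = 3.61×10^6 / 25.4 = 1.42×10^5 s.
In hours: 1.42×10^5 s / (3600 s/hour) = 39.5 hours.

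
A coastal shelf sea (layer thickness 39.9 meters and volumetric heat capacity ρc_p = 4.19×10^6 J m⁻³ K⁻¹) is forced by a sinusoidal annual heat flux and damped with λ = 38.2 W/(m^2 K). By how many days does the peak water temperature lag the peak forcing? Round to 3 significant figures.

Areal heat capacity C = ρc_p × D = 4.19×10^6 × 39.9 = 1.67×10^8 J/(m^2 K).
ω = 2π / 3.15×10^7 s = 1.99×10^-7 s⁻¹.
Phase lag φ = arctan(Cω/λ) = arctan(33.3/38.2) = 0.717 rad.
Time lag = φ / ω = 0.717 / 1.99×10^-7 = 3.60×10^6 s = 41.7 days.

41.7 days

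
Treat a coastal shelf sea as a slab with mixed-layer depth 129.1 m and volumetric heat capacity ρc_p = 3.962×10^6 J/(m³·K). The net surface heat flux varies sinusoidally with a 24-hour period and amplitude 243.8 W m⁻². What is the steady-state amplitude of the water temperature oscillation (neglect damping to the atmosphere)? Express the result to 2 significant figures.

Areal heat capacity C = ρc_p × D = 3.962×10^6 × 129.1 = 5.11×10^8 J/(m^2 K).
Angular frequency ω = 2π / T = 2π / 86400 s = 7.27×10^-5 s⁻¹.
Cω = 5.11×10^8 × 7.27×10^-5 = 37200 W/(m²·K).
Amplitude A = F₀ / (Cω) = 243.8 / 37200 = 0.00655 K.

0.0066 K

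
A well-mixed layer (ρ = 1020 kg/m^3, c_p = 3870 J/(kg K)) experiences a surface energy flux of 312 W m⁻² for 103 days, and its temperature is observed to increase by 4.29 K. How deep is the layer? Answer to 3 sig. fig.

164 m

Heat input Q = F Δt = 312 × 8.90×10^6 s = 2.78×10^9 J/m².
Required areal heat capacity C = Q / ΔT = 6.47×10^8 J/(m²·K).
Depth D = C / (ρ c_p) = 6.47×10^8 / (1020 × 3870) = 164 m.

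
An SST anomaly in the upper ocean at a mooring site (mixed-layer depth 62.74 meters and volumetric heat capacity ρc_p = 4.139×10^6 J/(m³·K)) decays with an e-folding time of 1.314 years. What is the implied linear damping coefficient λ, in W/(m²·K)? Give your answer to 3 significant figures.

6.26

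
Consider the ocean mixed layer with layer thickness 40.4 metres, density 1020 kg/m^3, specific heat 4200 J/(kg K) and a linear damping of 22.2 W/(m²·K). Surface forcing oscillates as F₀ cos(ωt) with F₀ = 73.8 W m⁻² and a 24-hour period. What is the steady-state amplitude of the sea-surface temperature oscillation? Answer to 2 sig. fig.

Areal heat capacity C = ρ c_p D = 1020 × 4200 × 40.4 = 1.73×10^8 J/(m^2 K).
Angular frequency ω = 2π / T = 2π / 86400 s = 7.27×10^-5 s⁻¹.
√((Cω)² + λ²) = √((12600)² + 22.2²) = 12600 W/(m²·K).
Amplitude A = F₀ / √((Cω)²+λ²) = 73.8 / 12600 = 0.00586 K.

0.0059 K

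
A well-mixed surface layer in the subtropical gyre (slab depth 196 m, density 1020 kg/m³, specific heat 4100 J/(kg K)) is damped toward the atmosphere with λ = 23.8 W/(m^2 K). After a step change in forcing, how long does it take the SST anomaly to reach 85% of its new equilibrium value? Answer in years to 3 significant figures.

Areal heat capacity C = ρ c_p D = 1020 × 4100 × 196 = 8.20×10^8 J/(m^2 K).
τ = C / λ = 8.20×10^8 / 23.8 = 3.44×10^7 s.
Fraction reached: 1 − e^(−t/τ) = 0.85 ⇒ t = −τ ln(1 − 0.85) = τ × 1.90.
t = 6.53×10^7 s = 2.07 years.

2.07 years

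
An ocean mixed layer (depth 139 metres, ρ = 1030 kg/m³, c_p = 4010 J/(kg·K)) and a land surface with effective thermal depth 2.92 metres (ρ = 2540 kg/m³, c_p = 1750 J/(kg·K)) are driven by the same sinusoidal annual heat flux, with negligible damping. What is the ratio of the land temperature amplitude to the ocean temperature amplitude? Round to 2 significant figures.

44

C_ocean = 1030 × 4010 × 139 = 5.74×10^8 J/(m²·K).
C_land = 2540 × 1750 × 2.92 = 1.30×10^7 J/(m²·K).
Undamped amplitude ∝ 1/C, so A_land/A_ocean = C_ocean/C_land = 44.2.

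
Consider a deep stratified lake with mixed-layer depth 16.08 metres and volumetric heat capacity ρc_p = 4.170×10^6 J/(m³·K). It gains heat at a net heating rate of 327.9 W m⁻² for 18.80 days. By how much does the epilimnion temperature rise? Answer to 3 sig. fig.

7.94 K

Areal heat capacity C = ρc_p × D = 4.170×10^6 × 16.08 = 6.71×10^7 J/(m²·K).
Net heat input Q = F Δt = 327.9 × (18.80 days × 86400 s/day) = 5.33×10^8 J/m².
ΔT = Q / C = 5.33×10^8 / 6.71×10^7 = 7.94 K.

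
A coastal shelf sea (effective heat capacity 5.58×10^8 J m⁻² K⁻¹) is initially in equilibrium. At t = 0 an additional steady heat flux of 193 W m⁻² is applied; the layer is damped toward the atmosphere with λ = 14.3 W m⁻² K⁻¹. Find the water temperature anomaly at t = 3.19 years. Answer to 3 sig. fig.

12.5 K

Areal heat capacity C = 5.58×10^8 J m⁻² K⁻¹ (given).
τ = C / λ = 5.58×10^8 / 14.3 = 3.90×10^7 s.
Equilibrium anomaly ΔT_eq = F / λ = 193 / 14.3 = 13.5 K.
t = 3.19 years = 1.01×10^8 s, so t/τ = 2.58.
ΔT(t) = ΔT_eq (1 − e^(−t/τ)) = 13.5 × (1 − e^−2.58) = 12.5 K.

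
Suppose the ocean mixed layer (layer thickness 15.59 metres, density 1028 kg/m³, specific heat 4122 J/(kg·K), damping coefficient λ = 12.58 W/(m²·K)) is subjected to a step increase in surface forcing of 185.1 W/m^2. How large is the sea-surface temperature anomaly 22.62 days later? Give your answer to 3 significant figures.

Areal heat capacity C = ρ c_p D = 1028 × 4122 × 15.59 = 6.61×10^7 J/(m^2 K).
τ = C / λ = 6.61×10^7 / 12.58 = 5.25×10^6 s.
Equilibrium anomaly ΔT_eq = F / λ = 185.1 / 12.58 = 14.7 K.
t = 22.62 days = 1.95×10^6 s, so t/τ = 0.372.
ΔT(t) = ΔT_eq (1 − e^(−t/τ)) = 14.7 × (1 − e^−0.372) = 4.57 K.

4.57 K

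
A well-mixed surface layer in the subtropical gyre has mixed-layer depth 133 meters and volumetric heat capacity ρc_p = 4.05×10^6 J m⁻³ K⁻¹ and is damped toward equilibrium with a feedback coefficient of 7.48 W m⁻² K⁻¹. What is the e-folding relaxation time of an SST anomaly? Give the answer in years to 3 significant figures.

2.28 years

Areal heat capacity C = ρc_p × D = 4.05×10^6 × 133 = 5.39×10^8 J m⁻² K⁻¹.
Relaxation time τ = C / λ = 5.39×10^8 / 7.48 = 7.20×10^7 s.
In years: 7.20×10^7 s / (3.156×10^7 s/year) = 2.28 years.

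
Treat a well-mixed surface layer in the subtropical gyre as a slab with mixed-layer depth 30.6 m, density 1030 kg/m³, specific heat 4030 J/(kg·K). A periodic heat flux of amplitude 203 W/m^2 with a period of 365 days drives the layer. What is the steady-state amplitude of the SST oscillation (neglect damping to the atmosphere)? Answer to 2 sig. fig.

Areal heat capacity C = ρ c_p D = 1030 × 4030 × 30.6 = 1.27×10^8 J/(m^2 K).
Angular frequency ω = 2π / T = 2π / 3.15×10^7 s = 1.99×10^-7 s⁻¹.
Cω = 1.27×10^8 × 1.99×10^-7 = 25.3 W/(m²·K).
Amplitude A = F₀ / (Cω) = 203 / 25.3 = 8.02 K.

8.0 K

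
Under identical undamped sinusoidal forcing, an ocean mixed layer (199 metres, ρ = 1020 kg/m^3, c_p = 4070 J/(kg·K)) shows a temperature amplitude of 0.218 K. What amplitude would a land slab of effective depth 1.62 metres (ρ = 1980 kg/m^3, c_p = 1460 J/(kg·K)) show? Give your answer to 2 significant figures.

C_ocean = 8.26×10^8 J/(m²·K); C_land = 4.68×10^6 J/(m²·K).
A ∝ 1/C ⇒ A_land = A_ocean × C_ocean/C_land = 0.218 × 176 = 38.5 K.

38 K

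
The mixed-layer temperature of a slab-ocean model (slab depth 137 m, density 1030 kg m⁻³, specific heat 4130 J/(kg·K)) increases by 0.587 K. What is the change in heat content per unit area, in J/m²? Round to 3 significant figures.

3.42×10^8

Areal heat capacity C = ρ c_p D = 1030 × 4130 × 137 = 5.83×10^8 J/(m²·K).
ΔQ = C ΔT = 5.83×10^8 × 0.587 = 3.42×10^8 J/m².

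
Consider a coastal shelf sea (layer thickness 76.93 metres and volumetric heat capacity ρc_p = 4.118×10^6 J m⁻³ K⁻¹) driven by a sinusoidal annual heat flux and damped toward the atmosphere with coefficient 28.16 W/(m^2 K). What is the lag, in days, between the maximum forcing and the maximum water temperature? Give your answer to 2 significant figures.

67 days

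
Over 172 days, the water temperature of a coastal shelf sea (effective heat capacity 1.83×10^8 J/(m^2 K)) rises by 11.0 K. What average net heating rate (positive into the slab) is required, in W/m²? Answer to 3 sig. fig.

135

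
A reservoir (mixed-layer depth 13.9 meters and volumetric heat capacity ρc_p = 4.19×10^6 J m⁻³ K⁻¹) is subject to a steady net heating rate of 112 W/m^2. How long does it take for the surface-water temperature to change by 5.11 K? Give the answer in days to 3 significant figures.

Areal heat capacity C = ρc_p × D = 4.19×10^6 × 13.9 = 5.82×10^7 J/(m^2 K).
Time required: Δt = C ΔT / F = 5.82×10^7 × 5.11 / 112 = 2.66×10^6 s.
In days: 2.66×10^6 s / (86400 s/day) = 30.8 days.

30.8 days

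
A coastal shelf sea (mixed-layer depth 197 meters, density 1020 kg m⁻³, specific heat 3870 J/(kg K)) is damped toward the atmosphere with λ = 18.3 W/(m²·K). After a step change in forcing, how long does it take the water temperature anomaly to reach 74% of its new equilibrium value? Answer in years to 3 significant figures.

Areal heat capacity C = ρ c_p D = 1020 × 3870 × 197 = 7.78×10^8 J m⁻² K⁻¹.
τ = C / λ = 7.78×10^8 / 18.3 = 4.25×10^7 s.
Fraction reached: 1 − e^(−t/τ) = 0.74 ⇒ t = −τ ln(1 − 0.74) = τ × 1.35.
t = 5.72×10^7 s = 1.81 years.

1.81 years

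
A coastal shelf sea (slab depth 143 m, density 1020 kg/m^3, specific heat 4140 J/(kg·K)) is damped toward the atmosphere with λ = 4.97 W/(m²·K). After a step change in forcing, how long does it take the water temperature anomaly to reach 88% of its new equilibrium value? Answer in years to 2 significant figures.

8.2 years

Areal heat capacity C = ρ c_p D = 1020 × 4140 × 143 = 6.04×10^8 J m⁻² K⁻¹.
τ = C / λ = 6.04×10^8 / 4.97 = 1.22×10^8 s.
Fraction reached: 1 − e^(−t/τ) = 0.88 ⇒ t = −τ ln(1 − 0.88) = τ × 2.12.
t = 2.58×10^8 s = 8.16 years.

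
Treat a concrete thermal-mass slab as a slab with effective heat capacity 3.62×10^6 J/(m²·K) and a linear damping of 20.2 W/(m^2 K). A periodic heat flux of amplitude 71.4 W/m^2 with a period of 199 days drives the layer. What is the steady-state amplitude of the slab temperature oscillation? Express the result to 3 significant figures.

3.53 K

Areal heat capacity C = 3.62×10^6 J/(m²·K) (given).
Angular frequency ω = 2π / T = 2π / 1.72×10^7 s = 3.65×10^-7 s⁻¹.
√((Cω)² + λ²) = √((1.32)² + 20.2²) = 20.2 W/(m²·K).
Amplitude A = F₀ / √((Cω)²+λ²) = 71.4 / 20.2 = 3.53 K.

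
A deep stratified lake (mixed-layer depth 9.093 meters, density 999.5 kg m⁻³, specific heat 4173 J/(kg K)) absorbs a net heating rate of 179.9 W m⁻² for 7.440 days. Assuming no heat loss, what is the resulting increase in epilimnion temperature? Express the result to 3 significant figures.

3.05 K

Areal heat capacity C = ρ c_p D = 999.5 × 4173 × 9.093 = 3.79×10^7 J m⁻² K⁻¹.
Net heat input Q = F Δt = 179.9 × (7.440 days × 86400 s/day) = 1.16×10^8 J/m².
ΔT = Q / C = 1.16×10^8 / 3.79×10^7 = 3.05 K.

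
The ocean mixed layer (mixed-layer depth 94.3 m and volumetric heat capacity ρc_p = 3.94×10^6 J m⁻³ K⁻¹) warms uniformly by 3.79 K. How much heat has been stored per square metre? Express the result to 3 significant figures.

Areal heat capacity C = ρc_p × D = 3.94×10^6 × 94.3 = 3.72×10^8 J/(m^2 K).
ΔQ = C ΔT = 3.72×10^8 × 3.79 = 1.41×10^9 J/m².

1.41×10^9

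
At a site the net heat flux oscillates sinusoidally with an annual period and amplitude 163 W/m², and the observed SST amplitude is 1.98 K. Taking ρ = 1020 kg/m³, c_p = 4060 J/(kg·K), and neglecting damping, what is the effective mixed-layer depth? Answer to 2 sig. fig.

ω = 2π / 3.15×10^7 s = 1.99×10^-7 s⁻¹.
Required C = F₀ / (A ω) = 163 / (1.98 × 1.99×10^-7) = 4.13×10^8 J/(m²·K).
D = C / (ρ c_p) = 4.13×10^8 / (1020 × 4060) = 99.8 m.

100 m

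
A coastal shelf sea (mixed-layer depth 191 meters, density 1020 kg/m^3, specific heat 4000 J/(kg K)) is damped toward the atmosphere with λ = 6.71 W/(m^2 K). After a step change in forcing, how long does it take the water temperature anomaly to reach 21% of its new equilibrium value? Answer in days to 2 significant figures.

Areal heat capacity C = ρ c_p D = 1020 × 4000 × 191 = 7.79×10^8 J m⁻² K⁻¹.
τ = C / λ = 7.79×10^8 / 6.71 = 1.16×10^8 s.
Fraction reached: 1 − e^(−t/τ) = 0.21 ⇒ t = −τ ln(1 − 0.21) = τ × 0.236.
t = 2.74×10^7 s = 317 days.

320 days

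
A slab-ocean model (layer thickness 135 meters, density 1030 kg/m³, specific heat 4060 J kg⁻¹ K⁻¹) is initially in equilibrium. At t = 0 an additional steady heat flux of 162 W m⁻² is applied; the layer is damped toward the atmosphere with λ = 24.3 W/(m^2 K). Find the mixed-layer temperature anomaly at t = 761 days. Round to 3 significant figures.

Areal heat capacity C = ρ c_p D = 1030 × 4060 × 135 = 5.65×10^8 J/(m^2 K).
τ = C / λ = 5.65×10^8 / 24.3 = 2.32×10^7 s.
Equilibrium anomaly ΔT_eq = F / λ = 162 / 24.3 = 6.67 K.
t = 761 days = 6.58×10^7 s, so t/τ = 2.83.
ΔT(t) = ΔT_eq (1 − e^(−t/τ)) = 6.67 × (1 − e^−2.83) = 6.27 K.

6.27 K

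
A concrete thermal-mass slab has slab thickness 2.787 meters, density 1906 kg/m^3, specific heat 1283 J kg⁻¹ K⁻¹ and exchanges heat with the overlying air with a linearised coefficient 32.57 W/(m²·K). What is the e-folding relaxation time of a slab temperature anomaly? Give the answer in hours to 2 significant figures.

58 hours

Areal heat capacity C = ρ c_p D = 1906 × 1283 × 2.787 = 6.82×10^6 J/(m^2 K).
Relaxation time τ = C / λ = 6.82×10^6 / 32.57 = 2.09×10^5 s.
In hours: 2.09×10^5 s / (3600 s/hour) = 58.1 hours.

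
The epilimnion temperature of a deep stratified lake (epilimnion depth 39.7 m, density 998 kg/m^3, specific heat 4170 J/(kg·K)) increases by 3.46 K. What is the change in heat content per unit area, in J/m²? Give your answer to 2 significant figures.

5.7×10^8

Areal heat capacity C = ρ c_p D = 998 × 4170 × 39.7 = 1.65×10^8 J m⁻² K⁻¹.
ΔQ = C ΔT = 1.65×10^8 × 3.46 = 5.72×10^8 J/m².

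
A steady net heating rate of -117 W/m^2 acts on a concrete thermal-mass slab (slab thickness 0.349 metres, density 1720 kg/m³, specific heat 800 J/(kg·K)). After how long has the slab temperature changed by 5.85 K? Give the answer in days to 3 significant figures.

0.278 days

Areal heat capacity C = ρ c_p D = 1720 × 800 × 0.349 = 4.80×10^5 J m⁻² K⁻¹.
Time required: Δt = C ΔT / F = 4.80×10^5 × -5.85 / -117 = 24000 s.
In days: 24000 s / (86400 s/day) = 0.278 days.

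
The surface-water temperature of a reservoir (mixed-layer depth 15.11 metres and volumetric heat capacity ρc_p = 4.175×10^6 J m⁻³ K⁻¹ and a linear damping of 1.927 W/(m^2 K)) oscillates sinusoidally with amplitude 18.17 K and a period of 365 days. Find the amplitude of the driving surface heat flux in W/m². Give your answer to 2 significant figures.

230

Areal heat capacity C = ρc_p × D = 4.175×10^6 × 15.11 = 6.31×10^7 J/(m²·K).
ω = 2π / 3.15×10^7 s = 1.99×10^-7 s⁻¹.
√((Cω)² + λ²) = √((12.6)² + 1.927²) = 12.7 W/(m²·K).
F₀ = A × √((Cω)²+λ²) = 18.17 × 12.7 = 231 W/m².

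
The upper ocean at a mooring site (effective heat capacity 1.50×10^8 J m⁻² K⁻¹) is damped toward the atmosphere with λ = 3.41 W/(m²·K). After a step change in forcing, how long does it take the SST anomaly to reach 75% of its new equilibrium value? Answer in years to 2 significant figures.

Areal heat capacity C = 1.50×10^8 J m⁻² K⁻¹ (given).
τ = C / λ = 1.50×10^8 / 3.41 = 4.40×10^7 s.
Fraction reached: 1 − e^(−t/τ) = 0.75 ⇒ t = −τ ln(1 − 0.75) = τ × 1.39.
t = 6.10×10^7 s = 1.93 years.

1.9 years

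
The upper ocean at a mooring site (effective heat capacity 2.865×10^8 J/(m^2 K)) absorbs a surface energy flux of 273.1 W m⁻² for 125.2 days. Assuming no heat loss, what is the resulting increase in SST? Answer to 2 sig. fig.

Areal heat capacity C = 2.865×10^8 J/(m^2 K) (given).
Net heat input Q = F Δt = 273.1 × (125.2 days × 86400 s/day) = 2.95×10^9 J/m².
ΔT = Q / C = 2.95×10^9 / 2.86×10^8 = 10.3 K.

10 K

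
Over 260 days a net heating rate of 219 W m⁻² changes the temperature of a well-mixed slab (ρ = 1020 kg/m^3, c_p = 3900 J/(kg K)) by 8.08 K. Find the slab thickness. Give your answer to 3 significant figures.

Heat input Q = F Δt = 219 × 2.25×10^7 s = 4.92×10^9 J/m².
Required areal heat capacity C = Q / ΔT = 6.09×10^8 J/(m²·K).
Depth D = C / (ρ c_p) = 6.09×10^8 / (1020 × 3900) = 153 m.

153 m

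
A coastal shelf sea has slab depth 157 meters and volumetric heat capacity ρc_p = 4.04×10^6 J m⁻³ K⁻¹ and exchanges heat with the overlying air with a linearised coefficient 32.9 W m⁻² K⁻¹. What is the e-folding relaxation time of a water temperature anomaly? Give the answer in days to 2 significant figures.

220 days

Areal heat capacity C = ρc_p × D = 4.04×10^6 × 157 = 6.34×10^8 J/(m^2 K).
Relaxation time τ = C / λ = 6.34×10^8 / 32.9 = 1.93×10^7 s.
In days: 1.93×10^7 s / (86400 s/day) = 223 days.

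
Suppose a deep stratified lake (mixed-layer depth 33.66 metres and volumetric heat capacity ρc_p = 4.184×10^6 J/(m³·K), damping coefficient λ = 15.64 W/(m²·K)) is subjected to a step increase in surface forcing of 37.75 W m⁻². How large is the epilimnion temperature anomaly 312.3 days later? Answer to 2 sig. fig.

2.3 K

Areal heat capacity C = ρc_p × D = 4.184×10^6 × 33.66 = 1.41×10^8 J/(m^2 K).
τ = C / λ = 1.41×10^8 / 15.64 = 9.00×10^6 s.
Equilibrium anomaly ΔT_eq = F / λ = 37.75 / 15.64 = 2.41 K.
t = 312.3 days = 2.70×10^7 s, so t/τ = 3.00.
ΔT(t) = ΔT_eq (1 − e^(−t/τ)) = 2.41 × (1 − e^−3.00) = 2.29 K.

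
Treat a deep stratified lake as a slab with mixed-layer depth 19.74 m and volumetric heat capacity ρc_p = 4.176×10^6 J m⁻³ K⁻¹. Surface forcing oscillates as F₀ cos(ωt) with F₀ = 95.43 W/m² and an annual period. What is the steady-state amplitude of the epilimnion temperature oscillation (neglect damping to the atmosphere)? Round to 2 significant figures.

Areal heat capacity C = ρc_p × D = 4.176×10^6 × 19.74 = 8.24×10^7 J m⁻² K⁻¹.
Angular frequency ω = 2π / T = 2π / 3.15×10^7 s = 1.99×10^-7 s⁻¹.
Cω = 8.24×10^7 × 1.99×10^-7 = 16.4 W/(m²·K).
Amplitude A = F₀ / (Cω) = 95.43 / 16.4 = 5.81 K.

5.8 K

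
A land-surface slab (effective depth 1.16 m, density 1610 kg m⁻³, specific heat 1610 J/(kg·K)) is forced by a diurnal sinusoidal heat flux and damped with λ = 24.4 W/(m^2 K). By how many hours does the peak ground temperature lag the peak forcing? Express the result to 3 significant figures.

Areal heat capacity C = ρ c_p D = 1610 × 1610 × 1.16 = 3.01×10^6 J/(m²·K).
ω = 2π / 86400 s = 7.27×10^-5 s⁻¹.
Phase lag φ = arctan(Cω/λ) = arctan(219/24.4) = 1.46 rad.
Time lag = φ / ω = 1.46 / 7.27×10^-5 = 20100 s = 5.58 hours.

5.58 hours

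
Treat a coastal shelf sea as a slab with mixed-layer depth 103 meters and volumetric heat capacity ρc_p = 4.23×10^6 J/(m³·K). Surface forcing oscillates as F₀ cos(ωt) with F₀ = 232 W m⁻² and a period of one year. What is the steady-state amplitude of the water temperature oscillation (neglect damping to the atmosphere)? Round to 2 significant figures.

2.7 K

Areal heat capacity C = ρc_p × D = 4.23×10^6 × 103 = 4.36×10^8 J/(m²·K).
Angular frequency ω = 2π / T = 2π / 3.15×10^7 s = 1.99×10^-7 s⁻¹.
Cω = 4.36×10^8 × 1.99×10^-7 = 86.8 W/(m²·K).
Amplitude A = F₀ / (Cω) = 232 / 86.8 = 2.67 K.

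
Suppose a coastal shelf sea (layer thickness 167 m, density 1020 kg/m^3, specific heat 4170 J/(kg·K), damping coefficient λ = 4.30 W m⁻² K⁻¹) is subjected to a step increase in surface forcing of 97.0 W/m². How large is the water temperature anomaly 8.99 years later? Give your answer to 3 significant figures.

18.5 K

Areal heat capacity C = ρ c_p D = 1020 × 4170 × 167 = 7.10×10^8 J/(m²·K).
τ = C / λ = 7.10×10^8 / 4.30 = 1.65×10^8 s.
Equilibrium anomaly ΔT_eq = F / λ = 97.0 / 4.30 = 22.6 K.
t = 8.99 years = 2.84×10^8 s, so t/τ = 1.72.
ΔT(t) = ΔT_eq (1 − e^(−t/τ)) = 22.6 × (1 − e^−1.72) = 18.5 K.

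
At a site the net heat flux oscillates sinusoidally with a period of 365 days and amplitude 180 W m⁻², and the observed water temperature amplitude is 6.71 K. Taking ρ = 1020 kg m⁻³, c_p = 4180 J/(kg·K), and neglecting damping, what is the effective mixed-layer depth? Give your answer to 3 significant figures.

31.6 m

ω = 2π / 3.15×10^7 s = 1.99×10^-7 s⁻¹.
Required C = F₀ / (A ω) = 180 / (6.71 × 1.99×10^-7) = 1.35×10^8 J/(m²·K).
D = C / (ρ c_p) = 1.35×10^8 / (1020 × 4180) = 31.6 m.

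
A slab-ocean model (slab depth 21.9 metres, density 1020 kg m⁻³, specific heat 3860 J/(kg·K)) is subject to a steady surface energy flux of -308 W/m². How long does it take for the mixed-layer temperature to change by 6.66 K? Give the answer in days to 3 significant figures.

21.6 days

Areal heat capacity C = ρ c_p D = 1020 × 3860 × 21.9 = 8.62×10^7 J m⁻² K⁻¹.
Time required: Δt = C ΔT / F = 8.62×10^7 × -6.66 / -308 = 1.86×10^6 s.
In days: 1.86×10^6 s / (86400 s/day) = 21.6 days.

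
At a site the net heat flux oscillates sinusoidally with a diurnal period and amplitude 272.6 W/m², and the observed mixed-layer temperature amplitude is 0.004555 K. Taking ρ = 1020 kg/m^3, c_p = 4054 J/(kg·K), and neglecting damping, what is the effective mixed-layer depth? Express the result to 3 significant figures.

ω = 2π / 86400 s = 7.27×10^-5 s⁻¹.
Required C = F₀ / (A ω) = 272.6 / (0.004555 × 7.27×10^-5) = 8.23×10^8 J/(m²·K).
D = C / (ρ c_p) = 8.23×10^8 / (1020 × 4054) = 199 m.

199 m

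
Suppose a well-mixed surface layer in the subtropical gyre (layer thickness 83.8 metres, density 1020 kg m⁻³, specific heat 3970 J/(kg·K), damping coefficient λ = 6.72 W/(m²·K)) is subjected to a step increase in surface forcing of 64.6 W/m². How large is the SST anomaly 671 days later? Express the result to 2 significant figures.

Areal heat capacity C = ρ c_p D = 1020 × 3970 × 83.8 = 3.39×10^8 J m⁻² K⁻¹.
τ = C / λ = 3.39×10^8 / 6.72 = 5.05×10^7 s.
Equilibrium anomaly ΔT_eq = F / λ = 64.6 / 6.72 = 9.61 K.
t = 671 days = 5.80×10^7 s, so t/τ = 1.15.
ΔT(t) = ΔT_eq (1 − e^(−t/τ)) = 9.61 × (1 − e^−1.15) = 6.56 K.

6.6 K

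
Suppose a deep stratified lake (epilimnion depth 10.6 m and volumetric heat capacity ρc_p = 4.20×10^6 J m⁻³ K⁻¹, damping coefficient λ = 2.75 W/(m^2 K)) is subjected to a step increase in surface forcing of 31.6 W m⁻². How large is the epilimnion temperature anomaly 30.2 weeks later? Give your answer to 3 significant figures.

Areal heat capacity C = ρc_p × D = 4.20×10^6 × 10.6 = 4.45×10^7 J/(m²·K).
τ = C / λ = 4.45×10^7 / 2.75 = 1.62×10^7 s.
Equilibrium anomaly ΔT_eq = F / λ = 31.6 / 2.75 = 11.5 K.
t = 30.2 weeks = 1.83×10^7 s, so t/τ = 1.13.
ΔT(t) = ΔT_eq (1 − e^(−t/τ)) = 11.5 × (1 − e^−1.13) = 7.77 K.

7.77 K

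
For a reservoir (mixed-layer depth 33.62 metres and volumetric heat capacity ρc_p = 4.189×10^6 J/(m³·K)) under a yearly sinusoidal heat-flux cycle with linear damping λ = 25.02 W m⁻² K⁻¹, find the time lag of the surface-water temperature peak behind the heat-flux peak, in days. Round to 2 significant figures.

49 days

Areal heat capacity C = ρc_p × D = 4.189×10^6 × 33.62 = 1.41×10^8 J/(m^2 K).
ω = 2π / 3.15×10^7 s = 1.99×10^-7 s⁻¹.
Phase lag φ = arctan(Cω/λ) = arctan(28.1/25.02) = 0.843 rad.
Time lag = φ / ω = 0.843 / 1.99×10^-7 = 4.23×10^6 s = 48.9 days.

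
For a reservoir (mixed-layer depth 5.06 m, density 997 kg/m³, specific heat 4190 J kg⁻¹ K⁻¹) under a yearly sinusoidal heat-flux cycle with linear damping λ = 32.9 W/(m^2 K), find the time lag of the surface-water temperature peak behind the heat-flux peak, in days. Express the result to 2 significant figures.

7.4 days

Areal heat capacity C = ρ c_p D = 997 × 4190 × 5.06 = 2.11×10^7 J m⁻² K⁻¹.
ω = 2π / 3.15×10^7 s = 1.99×10^-7 s⁻¹.
Phase lag φ = arctan(Cω/λ) = arctan(4.21/32.9) = 0.127 rad.
Time lag = φ / ω = 0.127 / 1.99×10^-7 = 6.39×10^5 s = 7.40 days.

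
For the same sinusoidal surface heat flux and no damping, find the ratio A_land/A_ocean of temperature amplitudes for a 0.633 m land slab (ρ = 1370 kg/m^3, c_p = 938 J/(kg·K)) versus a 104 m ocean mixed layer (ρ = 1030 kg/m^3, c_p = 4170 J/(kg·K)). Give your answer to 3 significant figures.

549

C_ocean = 1030 × 4170 × 104 = 4.47×10^8 J/(m²·K).
C_land = 1370 × 938 × 0.633 = 8.13×10^5 J/(m²·K).
Undamped amplitude ∝ 1/C, so A_land/A_ocean = C_ocean/C_land = 549.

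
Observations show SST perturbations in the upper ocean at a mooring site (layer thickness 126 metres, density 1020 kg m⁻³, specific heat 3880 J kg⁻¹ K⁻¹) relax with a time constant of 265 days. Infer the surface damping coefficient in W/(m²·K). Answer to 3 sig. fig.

21.8

Areal heat capacity C = ρ c_p D = 1020 × 3880 × 126 = 4.99×10^8 J m⁻² K⁻¹.
τ = 265 days = 2.29×10^7 s.
λ = C / τ = 4.99×10^8 / 2.29×10^7 = 21.8 W/(m²·K).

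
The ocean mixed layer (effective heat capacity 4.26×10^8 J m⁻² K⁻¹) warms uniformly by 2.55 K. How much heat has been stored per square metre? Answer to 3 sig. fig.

1.09×10^9

Areal heat capacity C = 4.26×10^8 J m⁻² K⁻¹ (given).
ΔQ = C ΔT = 4.26×10^8 × 2.55 = 1.09×10^9 J/m².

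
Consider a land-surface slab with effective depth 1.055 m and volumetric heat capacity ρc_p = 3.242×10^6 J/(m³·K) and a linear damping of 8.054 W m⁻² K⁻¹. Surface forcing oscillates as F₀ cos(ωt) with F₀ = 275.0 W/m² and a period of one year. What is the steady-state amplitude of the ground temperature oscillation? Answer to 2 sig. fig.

Areal heat capacity C = ρc_p × D = 3.242×10^6 × 1.055 = 3.42×10^6 J/(m²·K).
Angular frequency ω = 2π / T = 2π / 3.15×10^7 s = 1.99×10^-7 s⁻¹.
√((Cω)² + λ²) = √((0.681)² + 8.054²) = 8.08 W/(m²·K).
Amplitude A = F₀ / √((Cω)²+λ²) = 275.0 / 8.08 = 34.0 K.

34 K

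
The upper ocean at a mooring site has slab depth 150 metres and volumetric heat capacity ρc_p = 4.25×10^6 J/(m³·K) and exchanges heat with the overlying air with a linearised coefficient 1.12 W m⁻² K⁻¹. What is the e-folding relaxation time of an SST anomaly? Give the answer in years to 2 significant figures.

18 years

Areal heat capacity C = ρc_p × D = 4.25×10^6 × 150 = 6.38×10^8 J m⁻² K⁻¹.
Relaxation time τ = C / λ = 6.38×10^8 / 1.12 = 5.69×10^8 s.
In years: 5.69×10^8 s / (3.156×10^7 s/year) = 18.0 years.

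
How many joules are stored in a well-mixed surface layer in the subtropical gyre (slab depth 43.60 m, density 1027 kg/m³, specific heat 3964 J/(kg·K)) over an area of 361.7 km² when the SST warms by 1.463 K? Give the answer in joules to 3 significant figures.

9.39×10^16 J

Areal heat capacity C = ρ c_p D = 1027 × 3964 × 43.60 = 1.77×10^8 J/(m^2 K).
Heat per unit area: q = C ΔT = 1.77×10^8 × 1.463 = 2.60×10^8 J/m².
Total heat: Q = q × A = 2.60×10^8 × (361.7 × 10⁶ m²) = 9.39×10^16 J.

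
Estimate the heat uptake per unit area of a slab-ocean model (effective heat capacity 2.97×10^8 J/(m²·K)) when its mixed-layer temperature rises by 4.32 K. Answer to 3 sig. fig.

1.28×10^9

Areal heat capacity C = 2.97×10^8 J/(m²·K) (given).
ΔQ = C ΔT = 2.97×10^8 × 4.32 = 1.28×10^9 J/m².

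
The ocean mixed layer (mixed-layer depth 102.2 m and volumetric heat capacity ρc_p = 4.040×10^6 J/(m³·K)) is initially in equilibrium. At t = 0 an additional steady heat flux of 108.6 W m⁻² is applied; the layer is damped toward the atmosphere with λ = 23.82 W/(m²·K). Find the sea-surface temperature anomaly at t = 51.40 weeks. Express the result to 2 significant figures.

3.8 K

Areal heat capacity C = ρc_p × D = 4.040×10^6 × 102.2 = 4.13×10^8 J/(m^2 K).
τ = C / λ = 4.13×10^8 / 23.82 = 1.73×10^7 s.
Equilibrium anomaly ΔT_eq = F / λ = 108.6 / 23.82 = 4.56 K.
t = 51.40 weeks = 3.11×10^7 s, so t/τ = 1.79.
ΔT(t) = ΔT_eq (1 − e^(−t/τ)) = 4.56 × (1 − e^−1.79) = 3.80 K.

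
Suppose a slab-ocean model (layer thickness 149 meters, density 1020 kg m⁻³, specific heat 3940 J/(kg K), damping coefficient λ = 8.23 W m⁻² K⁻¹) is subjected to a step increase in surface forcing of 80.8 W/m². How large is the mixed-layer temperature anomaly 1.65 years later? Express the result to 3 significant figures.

Areal heat capacity C = ρ c_p D = 1020 × 3940 × 149 = 5.99×10^8 J/(m^2 K).
τ = C / λ = 5.99×10^8 / 8.23 = 7.28×10^7 s.
Equilibrium anomaly ΔT_eq = F / λ = 80.8 / 8.23 = 9.82 K.
t = 1.65 years = 5.21×10^7 s, so t/τ = 0.716.
ΔT(t) = ΔT_eq (1 − e^(−t/τ)) = 9.82 × (1 − e^−0.716) = 5.02 K.

5.02 K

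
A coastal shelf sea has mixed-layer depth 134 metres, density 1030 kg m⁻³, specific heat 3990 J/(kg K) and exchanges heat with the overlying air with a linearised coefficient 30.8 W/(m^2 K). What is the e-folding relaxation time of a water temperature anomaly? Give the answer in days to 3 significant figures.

Areal heat capacity C = ρ c_p D = 1030 × 3990 × 134 = 5.51×10^8 J/(m²·K).
Relaxation time τ = C / λ = 5.51×10^8 / 30.8 = 1.79×10^7 s.
In days: 1.79×10^7 s / (86400 s/day) = 207 days.

207 days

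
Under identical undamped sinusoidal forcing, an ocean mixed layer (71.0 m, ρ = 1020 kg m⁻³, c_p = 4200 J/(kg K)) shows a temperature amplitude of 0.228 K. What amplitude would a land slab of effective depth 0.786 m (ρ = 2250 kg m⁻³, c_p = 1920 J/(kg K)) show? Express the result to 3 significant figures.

C_ocean = 3.04×10^8 J/(m²·K); C_land = 3.40×10^6 J/(m²·K).
A ∝ 1/C ⇒ A_land = A_ocean × C_ocean/C_land = 0.228 × 89.6 = 20.4 K.

20.4 K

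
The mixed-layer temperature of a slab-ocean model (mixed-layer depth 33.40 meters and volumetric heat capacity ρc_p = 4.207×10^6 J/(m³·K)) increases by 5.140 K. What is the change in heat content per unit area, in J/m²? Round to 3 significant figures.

7.22×10^8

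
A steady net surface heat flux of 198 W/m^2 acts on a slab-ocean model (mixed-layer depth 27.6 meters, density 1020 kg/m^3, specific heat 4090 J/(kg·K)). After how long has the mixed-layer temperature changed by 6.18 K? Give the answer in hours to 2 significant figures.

Areal heat capacity C = ρ c_p D = 1020 × 4090 × 27.6 = 1.15×10^8 J/(m²·K).
Time required: Δt = C ΔT / F = 1.15×10^8 × 6.18 / 198 = 3.59×10^6 s.
In hours: 3.59×10^6 s / (3600 s/hour) = 998 hours.

1000 hours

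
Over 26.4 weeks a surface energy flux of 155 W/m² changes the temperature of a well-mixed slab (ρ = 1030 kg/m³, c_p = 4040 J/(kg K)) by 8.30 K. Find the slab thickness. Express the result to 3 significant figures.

Heat input Q = F Δt = 155 × 1.60×10^7 s = 2.47×10^9 J/m².
Required areal heat capacity C = Q / ΔT = 2.98×10^8 J/(m²·K).
Depth D = C / (ρ c_p) = 2.98×10^8 / (1030 × 4040) = 71.7 m.

71.7 m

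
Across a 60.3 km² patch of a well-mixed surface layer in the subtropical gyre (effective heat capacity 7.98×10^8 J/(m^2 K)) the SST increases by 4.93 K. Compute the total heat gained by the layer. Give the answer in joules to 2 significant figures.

2.4×10^17 J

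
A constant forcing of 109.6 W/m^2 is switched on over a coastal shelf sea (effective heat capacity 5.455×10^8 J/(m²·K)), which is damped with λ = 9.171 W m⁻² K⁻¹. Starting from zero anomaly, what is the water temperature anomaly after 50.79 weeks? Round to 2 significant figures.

4.8 K

Areal heat capacity C = 5.455×10^8 J/(m²·K) (given).
τ = C / λ = 5.46×10^8 / 9.171 = 5.95×10^7 s.
Equilibrium anomaly ΔT_eq = F / λ = 109.6 / 9.171 = 12.0 K.
t = 50.79 weeks = 3.07×10^7 s, so t/τ = 0.516.
ΔT(t) = ΔT_eq (1 − e^(−t/τ)) = 12.0 × (1 − e^−0.516) = 4.82 K.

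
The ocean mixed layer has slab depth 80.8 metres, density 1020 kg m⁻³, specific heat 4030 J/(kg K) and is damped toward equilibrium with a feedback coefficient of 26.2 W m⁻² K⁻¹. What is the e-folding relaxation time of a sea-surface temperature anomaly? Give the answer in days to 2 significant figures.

150 days

Areal heat capacity C = ρ c_p D = 1020 × 4030 × 80.8 = 3.32×10^8 J m⁻² K⁻¹.
Relaxation time τ = C / λ = 3.32×10^8 / 26.2 = 1.27×10^7 s.
In days: 1.27×10^7 s / (86400 s/day) = 147 days.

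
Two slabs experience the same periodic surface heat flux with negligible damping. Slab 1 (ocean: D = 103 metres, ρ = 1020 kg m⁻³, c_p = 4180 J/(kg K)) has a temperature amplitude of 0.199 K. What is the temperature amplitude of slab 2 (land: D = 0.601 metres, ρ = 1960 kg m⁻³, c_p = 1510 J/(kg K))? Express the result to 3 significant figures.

49.1 K

C_ocean = 4.39×10^8 J/(m²·K); C_land = 1.78×10^6 J/(m²·K).
A ∝ 1/C ⇒ A_land = A_ocean × C_ocean/C_land = 0.199 × 247 = 49.1 K.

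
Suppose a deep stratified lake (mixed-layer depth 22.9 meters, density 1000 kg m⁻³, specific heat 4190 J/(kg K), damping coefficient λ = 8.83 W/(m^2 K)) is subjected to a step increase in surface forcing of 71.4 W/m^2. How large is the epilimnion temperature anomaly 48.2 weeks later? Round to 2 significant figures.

Areal heat capacity C = ρ c_p D = 1000 × 4190 × 22.9 = 9.60×10^7 J m⁻² K⁻¹.
τ = C / λ = 9.60×10^7 / 8.83 = 1.09×10^7 s.
Equilibrium anomaly ΔT_eq = F / λ = 71.4 / 8.83 = 8.09 K.
t = 48.2 weeks = 2.92×10^7 s, so t/τ = 2.68.
ΔT(t) = ΔT_eq (1 − e^(−t/τ)) = 8.09 × (1 − e^−2.68) = 7.53 K.

7.5 K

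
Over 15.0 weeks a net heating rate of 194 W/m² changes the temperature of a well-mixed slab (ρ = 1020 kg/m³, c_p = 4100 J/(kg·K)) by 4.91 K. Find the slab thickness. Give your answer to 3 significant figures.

85.7 m

Heat input Q = F Δt = 194 × 9.07×10^6 s = 1.76×10^9 J/m².
Required areal heat capacity C = Q / ΔT = 3.58×10^8 J/(m²·K).
Depth D = C / (ρ c_p) = 3.58×10^8 / (1020 × 4100) = 85.7 m.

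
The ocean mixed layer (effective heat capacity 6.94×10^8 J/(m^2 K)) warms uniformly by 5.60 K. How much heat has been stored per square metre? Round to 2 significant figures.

Areal heat capacity C = 6.94×10^8 J/(m^2 K) (given).
ΔQ = C ΔT = 6.94×10^8 × 5.60 = 3.89×10^9 J/m².

3.9×10^9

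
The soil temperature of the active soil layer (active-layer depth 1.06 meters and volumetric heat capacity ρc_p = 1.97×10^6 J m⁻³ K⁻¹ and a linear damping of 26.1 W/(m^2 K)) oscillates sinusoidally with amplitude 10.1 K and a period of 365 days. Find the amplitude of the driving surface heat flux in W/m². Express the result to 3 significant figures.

264

Areal heat capacity C = ρc_p × D = 1.97×10^6 × 1.06 = 2.09×10^6 J/(m²·K).
ω = 2π / 3.15×10^7 s = 1.99×10^-7 s⁻¹.
√((Cω)² + λ²) = √((0.416)² + 26.1²) = 26.1 W/(m²·K).
F₀ = A × √((Cω)²+λ²) = 10.1 × 26.1 = 264 W/m².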